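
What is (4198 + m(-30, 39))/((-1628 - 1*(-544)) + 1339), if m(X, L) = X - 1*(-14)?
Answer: 82/5 ≈ 16.400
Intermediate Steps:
m(X, L) = 14 + X (m(X, L) = X + 14 = 14 + X)
(4198 + m(-30, 39))/((-1628 - 1*(-544)) + 1339) = (4198 + (14 - 30))/((-1628 - 1*(-544)) + 1339) = (4198 - 16)/((-1628 + 544) + 1339) = 4182/(-1084 + 1339) = 4182/255 = 4182*(1/255) = 82/5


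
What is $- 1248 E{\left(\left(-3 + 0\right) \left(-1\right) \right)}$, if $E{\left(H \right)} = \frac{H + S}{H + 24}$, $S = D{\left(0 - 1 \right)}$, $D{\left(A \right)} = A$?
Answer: $- \frac{832}{9} \approx -92.444$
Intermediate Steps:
$S = -1$ ($S = 0 - 1 = -1$)
$E{\left(H \right)} = \frac{-1 + H}{24 + H}$ ($E{\left(H \right)} = \frac{H - 1}{H + 24} = \frac{-1 + H}{24 + H}$)
$- 1248 E{\left(\left(-3 + 0\right) \left(-1\right) \right)} = - 1248 \frac{-1 + \left(-3 + 0\right) \left(-1\right)}{24 + \left(-3 + 0\right) \left(-1\right)} = - 1248 \frac{-1 - -3}{24 - -3} = - 1248 \frac{-1 + 3}{24 + 3} = - 1248 \cdot \frac{1}{27} \cdot 2 = \left(-1248\right) \frac{2}{27} = - \frac{832}{9}$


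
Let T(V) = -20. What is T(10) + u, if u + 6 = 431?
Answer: 405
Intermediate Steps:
u = 425 (u = -6 + 431 = 425)
T(10) + u = -20 + 425 = 405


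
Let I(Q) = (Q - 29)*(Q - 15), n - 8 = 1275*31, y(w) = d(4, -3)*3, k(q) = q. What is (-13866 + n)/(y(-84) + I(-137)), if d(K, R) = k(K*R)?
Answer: 25667/25196 ≈ 1.0187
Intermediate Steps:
d(K, R) = K*R
y(w) = -36 (y(w) = (4*(-3))*3 = -12*3 = -36)
n = 39533 (n = 8 + 1275*31 = 8 + 39525 = 39533)
I(Q) = (-29 + Q)*(-15 + Q)
(-13866 + n)/(y(-84) + I(-137)) = (-13866 + 39533)/(-36 + (435 + (-137)² - 44*(-137))) = 25667/(-36 + (435 + 18769 + 6028)) = 25667/(-36 + 25232) = 25667/25196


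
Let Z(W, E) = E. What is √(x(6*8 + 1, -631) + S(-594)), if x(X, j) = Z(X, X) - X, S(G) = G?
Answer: 3*I*√66 ≈ 24.372*I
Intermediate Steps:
x(X, j) = 0 (x(X, j) = X - X = 0)
√(x(6*8 + 1, -631) + S(-594)) = √(0 - 594) = √(-594) = 3*I*√66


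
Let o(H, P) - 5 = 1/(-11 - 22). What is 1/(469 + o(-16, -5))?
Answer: 33/15641 ≈ 0.0021098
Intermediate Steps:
o(H, P) = 164/33 (o(H, P) = 5 + 1/(-11 - 22) = 5 + 1/(-33) = 5 - 1/33 = 164/33)
1/(469 + o(-16, -5)) = 1/(469 + 164/33) = 1/(15641/33) = 33/15641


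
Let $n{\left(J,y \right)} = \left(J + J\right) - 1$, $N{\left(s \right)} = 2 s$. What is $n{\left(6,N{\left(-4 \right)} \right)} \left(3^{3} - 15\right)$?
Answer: $132$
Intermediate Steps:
$n{\left(J,y \right)} = -1 + 2 J$ ($n{\left(J,y \right)} = 2 J - 1 = -1 + 2 J$)
$n{\left(6,N{\left(-4 \right)} \right)} \left(3^{3} - 15\right) = \left(-1 + 2 \cdot 6\right) \left(3^{3} - 15\right) = \left(-1 + 12\right) \left(27 - 15\right) = 11 \cdot 12 = 132$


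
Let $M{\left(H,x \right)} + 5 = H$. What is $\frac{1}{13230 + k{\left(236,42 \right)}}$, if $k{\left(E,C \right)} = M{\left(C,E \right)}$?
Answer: $\frac{1}{13267} \approx 7.5375 \cdot 10^{-5}$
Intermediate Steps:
$M{\left(H,x \right)} = -5 + H$
$k{\left(E,C \right)} = -5 + C$
$\frac{1}{13230 + k{\left(236,42 \right)}} = \frac{1}{13230 + \left(-5 + 42\right)} = \frac{1}{13230 + 37} = \frac{1}{13267}$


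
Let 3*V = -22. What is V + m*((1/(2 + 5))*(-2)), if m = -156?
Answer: 782/21 ≈ 37.238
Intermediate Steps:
V = -22/3 (V = (1/3)*(-22) = -22/3 ≈ -7.3333)
V + m*((1/(2 + 5))*(-2)) = -22/3 - 156*1/(2 + 5)*(-2) = -22/3 - 156*1/7*(-2) = -22/3 - 156*(1/7)*1*(-2) = -22/3 - 156*(-2)/7 = -22/3 - 156*(-2/7) = -22/3 + 312/7 = 782/21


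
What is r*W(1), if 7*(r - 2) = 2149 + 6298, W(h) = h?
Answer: 8461/7 ≈ 1208.7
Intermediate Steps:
r = 8461/7 (r = 2 + (2149 + 6298)/7 = 2 + (⅐)*8447 = 2 + 8447/7 = 8461/7 ≈ 1208.7)
r*W(1) = (8461/7)*1 = 8461/7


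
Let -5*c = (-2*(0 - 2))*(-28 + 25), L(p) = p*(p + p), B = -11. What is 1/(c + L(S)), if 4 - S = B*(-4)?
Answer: 5/16012 ≈ 0.00031227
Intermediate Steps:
S = -40 (S = 4 - (-11)*(-4) = 4 - 1*44 = 4 - 44 = -40)
L(p) = 2*p² (L(p) = p*(2*p) = 2*p²)
c = 12/5 (c = -(-2*(0 - 2))*(-28 + 25)/5 = -(-2*(-2))*(-3)/5 = -4*(-3)/5 = -⅕*(-12) = 12/5 ≈ 2.4000)
1/(c + L(S)) = 1/(12/5 + 2*(-40)²) = 1/(12/5 + 2*1600) = 1/(12/5 + 3200) = 1/(16012/5) = 5/16012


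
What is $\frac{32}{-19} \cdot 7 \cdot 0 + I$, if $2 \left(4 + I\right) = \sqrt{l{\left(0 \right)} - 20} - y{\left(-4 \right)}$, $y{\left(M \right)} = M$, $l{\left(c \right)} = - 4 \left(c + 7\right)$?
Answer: $-2 + 2 i \sqrt{3} \approx -2.0 + 3.4641 i$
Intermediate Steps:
$l{\left(c \right)} = -28 - 4 c$ ($l{\left(c \right)} = - 4 \left(7 + c\right) = -28 - 4 c$)
$I = -2 + 2 i \sqrt{3}$ ($I = -4 + \frac{\sqrt{\left(-28 - 0\right) - 20} - -4}{2} = -4 + \frac{\sqrt{\left(-28 + 0\right) - 20} + 4}{2} = -4 + \frac{\sqrt{-28 - 20} + 4}{2} = -4 + \frac{\sqrt{-48} + 4}{2} = -4 + \frac{4 i \sqrt{3} + 4}{2} = -4 + \frac{4 + 4 i \sqrt{3}}{2} = -4 + \left(2 + 2 i \sqrt{3}\right) = -2 + 2 i \sqrt{3} \approx -2.0 + 3.4641 i$)
$\frac{32}{-19} \cdot 7 \cdot 0 + I = \frac{32}{-19} \cdot 7 \cdot 0 - \left(2 - 2 i \sqrt{3}\right) = 32 \left(- \frac{1}{19}\right) 0 - \left(2 - 2 i \sqrt{3}\right) = \left(- \frac{32}{19}\right) 0 - \left(2 - 2 i \sqrt{3}\right) = 0 - \left(2 - 2 i \sqrt{3}\right) = -2 + 2 i \sqrt{3}$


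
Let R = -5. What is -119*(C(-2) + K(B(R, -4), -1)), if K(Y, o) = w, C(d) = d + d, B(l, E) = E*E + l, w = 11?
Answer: -833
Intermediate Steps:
B(l, E) = l + E² (B(l, E) = E² + l = l + E²)
C(d) = 2*d
K(Y, o) = 11
-119*(C(-2) + K(B(R, -4), -1)) = -119*(2*(-2) + 11) = -119*(-4 + 11) = -119*7 = -833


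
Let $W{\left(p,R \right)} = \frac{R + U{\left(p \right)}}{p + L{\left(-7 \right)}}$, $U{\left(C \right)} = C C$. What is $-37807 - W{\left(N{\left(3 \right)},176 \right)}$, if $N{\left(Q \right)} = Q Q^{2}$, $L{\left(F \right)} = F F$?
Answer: $- \frac{2874237}{76} \approx -37819.0$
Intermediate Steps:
$L{\left(F \right)} = F^{2}$
$N{\left(Q \right)} = Q^{3}$
$U{\left(C \right)} = C^{2}$
$W{\left(p,R \right)} = \frac{R + p^{2}}{49 + p}$ ($W{\left(p,R \right)} = \frac{R + p^{2}}{p + \left(-7\right)^{2}} = \frac{R + p^{2}}{p + 49} = \frac{R + p^{2}}{49 + p}$)
$-37807 - W{\left(N{\left(3 \right)},176 \right)} = -37807 - \frac{176 + \left(3^{3}\right)^{2}}{49 + 3^{3}} = -37807 - \frac{176 + 27^{2}}{49 + 27} = -37807 - \frac{176 + 729}{76} = -37807 - \frac{1}{76} \cdot 905 = -37807 - \frac{905}{76} = - \frac{2874237}{76}$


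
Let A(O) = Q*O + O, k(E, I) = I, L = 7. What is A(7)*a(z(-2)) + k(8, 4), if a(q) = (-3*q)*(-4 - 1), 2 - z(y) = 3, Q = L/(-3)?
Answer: 144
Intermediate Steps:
Q = -7/3 (Q = 7/(-3) = 7*(-⅓) = -7/3 ≈ -2.3333)
z(y) = -1 (z(y) = 2 - 1*3 = 2 - 3 = -1)
A(O) = -4*O/3 (A(O) = -7*O/3 + O = -4*O/3)
a(q) = 15*q (a(q) = -3*q*(-5) = 15*q)
A(7)*a(z(-2)) + k(8, 4) = (-4/3*7)*(15*(-1)) + 4 = -28/3*(-15) + 4 = 140 + 4 = 144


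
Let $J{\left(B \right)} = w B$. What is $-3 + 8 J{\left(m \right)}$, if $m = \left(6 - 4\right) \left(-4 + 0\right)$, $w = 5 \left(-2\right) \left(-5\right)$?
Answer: $-3203$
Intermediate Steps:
$w = 50$ ($w = \left(-10\right) \left(-5\right) = 50$)
$m = -8$ ($m = 2 \left(-4\right) = -8$)
$J{\left(B \right)} = 50 B$
$-3 + 8 J{\left(m \right)} = -3 + 8 \cdot 50 \left(-8\right) = -3 + 8 \left(-400\right) = -3 - 3200 = -3203$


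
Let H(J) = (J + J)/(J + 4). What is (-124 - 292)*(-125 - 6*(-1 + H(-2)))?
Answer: 44512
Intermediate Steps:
H(J) = 2*J/(4 + J) (H(J) = (2*J)/(4 + J) = 2*J/(4 + J))
(-124 - 292)*(-125 - 6*(-1 + H(-2))) = (-124 - 292)*(-125 - 6*(-1 + 2*(-2)/(4 - 2))) = -416*(-125 - 6*(-1 + 2*(-2)/2)) = -416*(-125 - 6*(-1 + 2*(-2)*(½))) = -416*(-125 - 6*(-1 - 2)) = -416*(-125 - 6*(-3)) = -416*(-125 + 18) = -416*(-107) = 44512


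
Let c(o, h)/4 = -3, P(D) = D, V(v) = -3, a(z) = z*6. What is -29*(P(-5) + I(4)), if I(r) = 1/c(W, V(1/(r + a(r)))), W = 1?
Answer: 1769/12 ≈ 147.42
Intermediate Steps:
a(z) = 6*z
c(o, h) = -12 (c(o, h) = 4*(-3) = -12)
I(r) = -1/12 (I(r) = 1/(-12) = -1/12)
-29*(P(-5) + I(4)) = -29*(-5 - 1/12) = -29*(-61/12) = 1769/12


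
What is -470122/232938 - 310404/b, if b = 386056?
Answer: -31724788223/11240889066 ≈ -2.8223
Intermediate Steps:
-470122/232938 - 310404/b = -470122/232938 - 310404/386056 = -470122*1/232938 - 310404*1/386056 = -235061/116469 - 77601/96514 = -31724788223/11240889066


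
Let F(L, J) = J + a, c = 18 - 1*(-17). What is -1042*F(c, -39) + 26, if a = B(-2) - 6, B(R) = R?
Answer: 49000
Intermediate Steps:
a = -8 (a = -2 - 6 = -8)
c = 35 (c = 18 + 17 = 35)
F(L, J) = -8 + J (F(L, J) = J - 8 = -8 + J)
-1042*F(c, -39) + 26 = -1042*(-8 - 39) + 26 = -1042*(-47) + 26 = 48974 + 26 = 49000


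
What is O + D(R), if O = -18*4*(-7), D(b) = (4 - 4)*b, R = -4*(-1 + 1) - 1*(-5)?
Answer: 504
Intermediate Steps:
R = 5 (R = -4*0 + 5 = 0 + 5 = 5)
D(b) = 0 (D(b) = 0*b = 0)
O = 504 (O = -72*(-7) = 504)
O + D(R) = 504 + 0 = 504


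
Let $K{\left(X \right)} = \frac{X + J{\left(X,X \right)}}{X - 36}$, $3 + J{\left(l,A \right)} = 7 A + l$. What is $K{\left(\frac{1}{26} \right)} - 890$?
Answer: $- \frac{832081}{935} \approx -889.93$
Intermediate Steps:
$J{\left(l,A \right)} = -3 + l + 7 A$ ($J{\left(l,A \right)} = -3 + \left(7 A + l\right) = -3 + \left(l + 7 A\right) = -3 + l + 7 A$)
$K{\left(X \right)} = \frac{-3 + 9 X}{-36 + X}$ ($K{\left(X \right)} = \frac{X + \left(-3 + X + 7 X\right)}{X - 36} = \frac{X + \left(-3 + 8 X\right)}{-36 + X} = \frac{-3 + 9 X}{-36 + X}$)
$K{\left(\frac{1}{26} \right)} - 890 = \frac{3 \left(-1 + \frac{3}{26}\right)}{-36 + \frac{1}{26}} - 890 = \frac{3 \left(-1 + 3 \cdot \frac{1}{26}\right)}{-36 + \frac{1}{26}} - 890 = \frac{3 \left(-1 + \frac{3}{26}\right)}{- \frac{935}{26}} - 890 = 3 \left(- \frac{26}{935}\right) \left(- \frac{23}{26}\right) - 890 = \frac{69}{935} - 890 = - \frac{832081}{935}$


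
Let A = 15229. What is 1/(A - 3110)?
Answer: 1/12119 ≈ 8.2515e-5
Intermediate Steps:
1/(A - 3110) = 1/(15229 - 3110) = 1/12119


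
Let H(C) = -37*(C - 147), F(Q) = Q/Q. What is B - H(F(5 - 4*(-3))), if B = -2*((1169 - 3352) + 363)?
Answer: -1762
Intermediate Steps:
F(Q) = 1
H(C) = 5439 - 37*C (H(C) = -37*(-147 + C) = 5439 - 37*C)
B = 3640 (B = -2*(-2183 + 363) = -2*(-1820) = 3640)
B - H(F(5 - 4*(-3))) = 3640 - (5439 - 37*1) = 3640 - (5439 - 37) = 3640 - 1*5402 = 3640 - 5402 = -1762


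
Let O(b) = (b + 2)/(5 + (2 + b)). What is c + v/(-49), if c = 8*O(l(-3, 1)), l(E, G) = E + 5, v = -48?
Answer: 2000/441 ≈ 4.5351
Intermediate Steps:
l(E, G) = 5 + E
O(b) = (2 + b)/(7 + b)
c = 32/9 (c = 8*((2 + (5 - 3))/(7 + (5 - 3))) = 8*((2 + 2)/(7 + 2)) = 8*(4/9) = 32/9 ≈ 3.5556)
c + v/(-49) = 32/9 - 48/(-49) = 32/9 - 48*(-1/49) = 32/9 + 48/49 = 2000/441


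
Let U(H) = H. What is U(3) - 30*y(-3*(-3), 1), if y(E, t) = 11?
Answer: -327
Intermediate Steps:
U(3) - 30*y(-3*(-3), 1) = 3 - 30*11 = 3 - 330 = -327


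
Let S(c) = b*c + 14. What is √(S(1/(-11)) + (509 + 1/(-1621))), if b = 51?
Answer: √164810702661/17831 ≈ 22.768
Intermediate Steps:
S(c) = 14 + 51*c (S(c) = 51*c + 14 = 14 + 51*c)
√(S(1/(-11)) + (509 + 1/(-1621))) = √((14 + 51/(-11)) + (509 + 1/(-1621))) = √((14 + 51*(-1/11)) + (509 - 1/1621)) = √((14 - 51/11) + 825088/1621) = √(103/11 + 825088/1621) = √(9242931/17831) = √164810702661/17831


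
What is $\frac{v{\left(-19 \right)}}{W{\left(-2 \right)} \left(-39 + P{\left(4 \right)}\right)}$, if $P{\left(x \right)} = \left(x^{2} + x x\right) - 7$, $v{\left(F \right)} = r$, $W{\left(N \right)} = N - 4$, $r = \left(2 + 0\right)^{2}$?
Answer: $\frac{1}{21} \approx 0.047619$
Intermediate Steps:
$r = 4$ ($r = 2^{2} = 4$)
$W{\left(N \right)} = -4 + N$
$v{\left(F \right)} = 4$
$P{\left(x \right)} = -7 + 2 x^{2}$ ($P{\left(x \right)} = \left(x^{2} + x^{2}\right) - 7 = 2 x^{2} - 7 = -7 + 2 x^{2}$)
$\frac{v{\left(-19 \right)}}{W{\left(-2 \right)} \left(-39 + P{\left(4 \right)}\right)} = \frac{4}{\left(-4 - 2\right) \left(-39 - \left(7 - 2 \cdot 4^{2}\right)\right)} = \frac{4}{\left(-6\right) \left(-39 + \left(-7 + 2 \cdot 16\right)\right)} = \frac{4}{\left(-6\right) \left(-39 + \left(-7 + 32\right)\right)} = \frac{4}{\left(-6\right) \left(-39 + 25\right)} = \frac{4}{\left(-6\right) \left(-14\right)} = \frac{4}{84} = 4 \cdot \frac{1}{84} = \frac{1}{21}$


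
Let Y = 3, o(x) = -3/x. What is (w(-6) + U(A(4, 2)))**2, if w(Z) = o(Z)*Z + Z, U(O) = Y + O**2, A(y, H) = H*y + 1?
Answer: 5625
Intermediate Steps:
A(y, H) = 1 + H*y
U(O) = 3 + O**2
w(Z) = -3 + Z (w(Z) = (-3/Z)*Z + Z = -3 + Z)
(w(-6) + U(A(4, 2)))**2 = ((-3 - 6) + (3 + (1 + 2*4)**2))**2 = (-9 + (3 + (1 + 8)**2))**2 = (-9 + (3 + 9**2))**2 = (-9 + (3 + 81))**2 = (-9 + 84)**2 = 75**2 = 5625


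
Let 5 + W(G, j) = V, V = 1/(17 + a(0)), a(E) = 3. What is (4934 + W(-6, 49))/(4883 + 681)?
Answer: 98581/111280 ≈ 0.88588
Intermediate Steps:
V = 1/20 (V = 1/(17 + 3) = 1/20 ≈ 0.050000)
W(G, j) = -99/20 (W(G, j) = -5 + 1/20 = -99/20)
(4934 + W(-6, 49))/(4883 + 681) = (4934 - 99/20)/(4883 + 681) = (98581/20)/5564 = (98581/20)*(1/5564) = 98581/111280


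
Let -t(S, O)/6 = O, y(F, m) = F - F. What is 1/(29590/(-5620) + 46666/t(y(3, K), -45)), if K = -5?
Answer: 75870/12713681 ≈ 0.0059676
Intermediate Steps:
y(F, m) = 0
t(S, O) = -6*O
1/(29590/(-5620) + 46666/t(y(3, K), -45)) = 1/(29590/(-5620) + 46666/((-6*(-45)))) = 1/(29590*(-1/5620) + 46666/270) = 1/(-2959/562 + 46666*(1/270)) = 1/(-2959/562 + 23333/135) = 1/(12713681/75870) = 75870/12713681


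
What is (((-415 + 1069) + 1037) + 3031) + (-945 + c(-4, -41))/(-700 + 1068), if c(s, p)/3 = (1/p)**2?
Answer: 1459739217/309304 ≈ 4719.4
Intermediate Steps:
c(s, p) = 3/p**2 (c(s, p) = 3*(1/p)**2 = 3/p**2)
(((-415 + 1069) + 1037) + 3031) + (-945 + c(-4, -41))/(-700 + 1068) = (((-415 + 1069) + 1037) + 3031) + (-945 + 3/(-41)**2)/(-700 + 1068) = ((654 + 1037) + 3031) + (-945 + 3*(1/1681))/368 = (1691 + 3031) + (-945 + 3/1681)*(1/368) = 4722 - 1588542/1681*1/368 = 4722 - 794271/309304 = 1459739217/309304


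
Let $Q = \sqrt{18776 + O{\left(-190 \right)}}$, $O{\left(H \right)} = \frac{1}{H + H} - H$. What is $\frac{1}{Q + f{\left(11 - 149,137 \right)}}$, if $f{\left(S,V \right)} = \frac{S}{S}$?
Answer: $- \frac{380}{7206699} + \frac{2 \sqrt{684672505}}{7206699} \approx 0.0072089$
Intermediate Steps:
$O{\left(H \right)} = \frac{1}{2 H} - H$
$Q = \frac{\sqrt{684672505}}{190}$ ($Q = \sqrt{18776 + \left(\frac{1}{2 \left(-190\right)} - -190\right)} = \sqrt{18776 + \left(\frac{1}{2} \left(- \frac{1}{190}\right) + 190\right)} = \sqrt{18776 + \left(- \frac{1}{380} + 190\right)} = \sqrt{18776 + \frac{72199}{380}} = \sqrt{\frac{7207079}{380}} = \frac{\sqrt{684672505}}{190} \approx 137.72$)
$f{\left(S,V \right)} = 1$
$\frac{1}{Q + f{\left(11 - 149,137 \right)}} = \frac{1}{\frac{\sqrt{684672505}}{190} + 1} = \frac{1}{1 + \frac{\sqrt{684672505}}{190}}$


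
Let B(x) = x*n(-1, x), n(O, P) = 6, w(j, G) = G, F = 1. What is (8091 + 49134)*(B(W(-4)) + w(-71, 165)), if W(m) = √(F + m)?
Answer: 9442125 + 343350*I*√3 ≈ 9.4421e+6 + 5.947e+5*I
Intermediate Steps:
W(m) = √(1 + m)
B(x) = 6*x (B(x) = x*6 = 6*x)
(8091 + 49134)*(B(W(-4)) + w(-71, 165)) = (8091 + 49134)*(6*√(1 - 4) + 165) = 57225*(6*√(-3) + 165) = 57225*(6*(I*√3) + 165) = 57225*(6*I*√3 + 165) = 57225*(165 + 6*I*√3) = 9442125 + 343350*I*√3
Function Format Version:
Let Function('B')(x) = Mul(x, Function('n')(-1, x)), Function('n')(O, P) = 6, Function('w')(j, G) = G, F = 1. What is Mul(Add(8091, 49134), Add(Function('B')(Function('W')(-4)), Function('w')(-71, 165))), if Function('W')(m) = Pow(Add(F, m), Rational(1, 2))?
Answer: Add(9442125, Mul(343350, I, Pow(3, Rational(1, 2)))) ≈ Add(9.4421e+6, Mul(5.9470e+5, I))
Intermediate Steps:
Function('W')(m) = Pow(Add(1, m), Rational(1, 2))
Function('B')(x) = Mul(6, x) (Function('B')(x) = Mul(x, 6) = Mul(6, x))
Mul(Add(8091, 49134), Add(Function('B')(Function('W')(-4)), Function('w')(-71, 165))) = Mul(Add(8091, 49134), Add(Mul(6, Pow(Add(1, -4), Rational(1, 2))), 165)) = Mul(57225, Add(Mul(6, Pow(-3, Rational(1, 2))), 165)) = Mul(57225, Add(Mul(6, Mul(I, Pow(3, Rational(1, 2)))), 165)) = Mul(57225, Add(Mul(6, I, Pow(3, Rational(1, 2))), 165)) = Mul(57225, Add(165, Mul(6, I, Pow(3, Rational(1, 2))))) = Add(9442125, Mul(343350, I, Pow(3, Rational(1, 2))))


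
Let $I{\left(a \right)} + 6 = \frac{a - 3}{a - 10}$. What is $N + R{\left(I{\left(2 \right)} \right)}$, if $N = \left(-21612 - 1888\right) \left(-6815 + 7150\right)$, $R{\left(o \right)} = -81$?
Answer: $-7872581$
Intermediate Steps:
$I{\left(a \right)} = -6 + \frac{-3 + a}{-10 + a}$ ($I{\left(a \right)} = -6 + \frac{a - 3}{a - 10} = -6 + \frac{-3 + a}{-10 + a}$)
$N = -7872500$ ($N = \left(-21612 - 1888\right) 335 = \left(-23500\right) 335 = -7872500$)
$N + R{\left(I{\left(2 \right)} \right)} = -7872500 - 81 = -7872581$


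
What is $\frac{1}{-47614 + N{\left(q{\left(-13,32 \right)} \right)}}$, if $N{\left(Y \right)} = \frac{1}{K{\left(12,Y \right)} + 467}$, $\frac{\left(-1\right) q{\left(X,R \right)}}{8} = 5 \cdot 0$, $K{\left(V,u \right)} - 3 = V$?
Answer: $- \frac{482}{22949947} \approx -2.1002 \cdot 10^{-5}$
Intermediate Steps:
$K{\left(V,u \right)} = 3 + V$
$q{\left(X,R \right)} = 0$ ($q{\left(X,R \right)} = - 8 \cdot 5 \cdot 0 = \left(-8\right) 0 = 0$)
$N{\left(Y \right)} = \frac{1}{482}$ ($N{\left(Y \right)} = \frac{1}{\left(3 + 12\right) + 467} = \frac{1}{15 + 467} = \frac{1}{482}$)
$\frac{1}{-47614 + N{\left(q{\left(-13,32 \right)} \right)}} = \frac{1}{-47614 + \frac{1}{482}} = \frac{1}{- \frac{22949947}{482}} = - \frac{482}{22949947}$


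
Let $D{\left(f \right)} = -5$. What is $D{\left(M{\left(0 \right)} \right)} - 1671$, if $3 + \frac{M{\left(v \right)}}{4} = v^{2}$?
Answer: $-1676$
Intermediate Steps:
$M{\left(v \right)} = -12 + 4 v^{2}$
$D{\left(M{\left(0 \right)} \right)} - 1671 = -5 - 1671 = -1676$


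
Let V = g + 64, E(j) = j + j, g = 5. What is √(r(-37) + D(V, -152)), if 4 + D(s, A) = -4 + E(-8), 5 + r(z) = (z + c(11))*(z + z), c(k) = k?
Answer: √1895 ≈ 43.532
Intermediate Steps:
E(j) = 2*j
r(z) = -5 + 2*z*(11 + z) (r(z) = -5 + (z + 11)*(z + z) = -5 + (11 + z)*(2*z) = -5 + 2*z*(11 + z))
V = 69 (V = 5 + 64 = 69)
D(s, A) = -24 (D(s, A) = -4 + (-4 + 2*(-8)) = -4 + (-4 - 16) = -4 - 20 = -24)
√(r(-37) + D(V, -152)) = √((-5 + 2*(-37)² + 22*(-37)) - 24) = √((-5 + 2*1369 - 814) - 24) = √((-5 + 2738 - 814) - 24) = √(1919 - 24) = √1895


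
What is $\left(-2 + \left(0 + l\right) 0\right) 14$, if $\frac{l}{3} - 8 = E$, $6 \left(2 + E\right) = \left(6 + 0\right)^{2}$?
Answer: $-28$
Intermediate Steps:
$E = 4$ ($E = -2 + \frac{\left(6 + 0\right)^{2}}{6} = -2 + \frac{6^{2}}{6} = -2 + \frac{1}{6} \cdot 36 = -2 + 6 = 4$)
$l = 36$ ($l = 24 + 3 \cdot 4 = 24 + 12 = 36$)
$\left(-2 + \left(0 + l\right) 0\right) 14 = \left(-2 + \left(0 + 36\right) 0\right) 14 = \left(-2 + 36 \cdot 0\right) 14 = \left(-2 + 0\right) 14 = \left(-2\right) 14 = -28$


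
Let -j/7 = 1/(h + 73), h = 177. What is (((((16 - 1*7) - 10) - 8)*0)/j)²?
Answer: 0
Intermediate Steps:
j = -7/250 (j = -7/(177 + 73) = -7/250 ≈ -0.028000)
(((((16 - 1*7) - 10) - 8)*0)/j)² = (((((16 - 1*7) - 10) - 8)*0)/(-7/250))² = (((((16 - 7) - 10) - 8)*0)*(-250/7))² = ((((9 - 10) - 8)*0)*(-250/7))² = (((-1 - 8)*0)*(-250/7))² = (-9*0*(-250/7))² = (0*(-250/7))² = 0² = 0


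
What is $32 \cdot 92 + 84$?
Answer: $3028$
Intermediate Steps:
$32 \cdot 92 + 84 = 2944 + 84 = 3028$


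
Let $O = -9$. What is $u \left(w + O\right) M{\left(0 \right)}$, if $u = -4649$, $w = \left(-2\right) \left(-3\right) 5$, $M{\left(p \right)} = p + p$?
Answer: $0$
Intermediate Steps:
$M{\left(p \right)} = 2 p$
$w = 30$ ($w = 6 \cdot 5 = 30$)
$u \left(w + O\right) M{\left(0 \right)} = - 4649 \left(30 - 9\right) 2 \cdot 0 = - 4649 \cdot 21 \cdot 0 = \left(-4649\right) 0 = 0$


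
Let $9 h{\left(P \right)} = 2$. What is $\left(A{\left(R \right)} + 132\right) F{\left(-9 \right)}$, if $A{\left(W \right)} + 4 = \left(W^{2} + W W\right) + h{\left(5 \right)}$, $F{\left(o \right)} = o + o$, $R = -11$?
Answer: $-6664$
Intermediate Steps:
$h{\left(P \right)} = \frac{2}{9}$ ($h{\left(P \right)} = \frac{1}{9} \cdot 2 = \frac{2}{9}$)
$F{\left(o \right)} = 2 o$
$A{\left(W \right)} = - \frac{34}{9} + 2 W^{2}$ ($A{\left(W \right)} = -4 + \left(\left(W^{2} + W W\right) + \frac{2}{9}\right) = -4 + \left(\left(W^{2} + W^{2}\right) + \frac{2}{9}\right) = -4 + \left(2 W^{2} + \frac{2}{9}\right) = -4 + \left(\frac{2}{9} + 2 W^{2}\right) = - \frac{34}{9} + 2 W^{2}$)
$\left(A{\left(R \right)} + 132\right) F{\left(-9 \right)} = \left(\left(- \frac{34}{9} + 2 \left(-11\right)^{2}\right) + 132\right) 2 \left(-9\right) = \left(\left(- \frac{34}{9} + 2 \cdot 121\right) + 132\right) \left(-18\right) = \left(\left(- \frac{34}{9} + 242\right) + 132\right) \left(-18\right) = \left(\frac{2144}{9} + 132\right) \left(-18\right) = \frac{3332}{9} \left(-18\right) = -6664$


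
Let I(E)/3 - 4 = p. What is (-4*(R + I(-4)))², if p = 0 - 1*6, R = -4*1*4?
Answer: 7744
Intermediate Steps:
R = -16 (R = -4*4 = -16)
p = -6 (p = 0 - 6 = -6)
I(E) = -6 (I(E) = 12 + 3*(-6) = 12 - 18 = -6)
(-4*(R + I(-4)))² = (-4*(-16 - 6))² = (-4*(-22))² = 88² = 7744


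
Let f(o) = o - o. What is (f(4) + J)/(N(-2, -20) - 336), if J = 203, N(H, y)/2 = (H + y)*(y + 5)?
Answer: 203/324 ≈ 0.62654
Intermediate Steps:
N(H, y) = 2*(5 + y)*(H + y) (N(H, y) = 2*((H + y)*(y + 5)) = 2*((H + y)*(5 + y)) = 2*((5 + y)*(H + y)) = 2*(5 + y)*(H + y))
f(o) = 0
(f(4) + J)/(N(-2, -20) - 336) = (0 + 203)/((2*(-20)**2 + 10*(-2) + 10*(-20) + 2*(-2)*(-20)) - 336) = 203/((2*400 - 20 - 200 + 80) - 336) = 203/((800 - 20 - 200 + 80) - 336) = 203/(660 - 336) = 203/324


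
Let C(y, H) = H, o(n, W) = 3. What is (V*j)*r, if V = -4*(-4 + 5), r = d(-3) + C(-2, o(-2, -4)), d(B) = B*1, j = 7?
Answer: 0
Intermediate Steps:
d(B) = B
r = 0 (r = -3 + 3 = 0)
V = -4 (V = -4*1 = -4)
(V*j)*r = -4*7*0 = -28*0 = 0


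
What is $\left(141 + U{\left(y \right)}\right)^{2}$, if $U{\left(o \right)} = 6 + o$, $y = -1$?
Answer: $21316$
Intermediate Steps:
$\left(141 + U{\left(y \right)}\right)^{2} = \left(141 + \left(6 - 1\right)\right)^{2} = \left(141 + 5\right)^{2} = 146^{2} = 21316$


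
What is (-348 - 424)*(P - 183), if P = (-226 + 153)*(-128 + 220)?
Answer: 5326028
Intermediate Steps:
P = -6716 (P = -73*92 = -6716)
(-348 - 424)*(P - 183) = (-348 - 424)*(-6716 - 183) = -772*(-6899) = 5326028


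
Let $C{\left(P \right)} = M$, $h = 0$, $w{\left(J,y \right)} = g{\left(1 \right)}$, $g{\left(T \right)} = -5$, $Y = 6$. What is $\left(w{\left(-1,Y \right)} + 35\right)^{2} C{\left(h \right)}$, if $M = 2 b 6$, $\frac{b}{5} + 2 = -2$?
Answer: $-216000$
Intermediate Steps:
$w{\left(J,y \right)} = -5$
$b = -20$ ($b = -10 + 5 \left(-2\right) = -10 - 10 = -20$)
$M = -240$ ($M = 2 \left(-20\right) 6 = \left(-40\right) 6 = -240$)
$C{\left(P \right)} = -240$
$\left(w{\left(-1,Y \right)} + 35\right)^{2} C{\left(h \right)} = \left(-5 + 35\right)^{2} \left(-240\right) = 30^{2} \left(-240\right) = 900 \left(-240\right) = -216000$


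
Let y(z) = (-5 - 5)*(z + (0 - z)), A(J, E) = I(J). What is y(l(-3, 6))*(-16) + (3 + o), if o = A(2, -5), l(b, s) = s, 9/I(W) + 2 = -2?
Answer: ¾ ≈ 0.75000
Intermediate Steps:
I(W) = -9/4 (I(W) = 9/(-2 - 2) = 9/(-4) = 9*(-¼) = -9/4)
A(J, E) = -9/4
y(z) = 0 (y(z) = -10*(z - z) = -10*0 = 0)
o = -9/4 ≈ -2.2500
y(l(-3, 6))*(-16) + (3 + o) = 0*(-16) + (3 - 9/4) = 0 + ¾ = ¾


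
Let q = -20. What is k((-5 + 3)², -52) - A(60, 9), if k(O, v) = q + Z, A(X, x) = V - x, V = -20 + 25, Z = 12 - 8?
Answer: -12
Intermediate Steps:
Z = 4
V = 5
A(X, x) = 5 - x
k(O, v) = -16 (k(O, v) = -20 + 4 = -16)
k((-5 + 3)², -52) - A(60, 9) = -16 - (5 - 1*9) = -16 - (5 - 9) = -16 - 1*(-4) = -16 + 4 = -12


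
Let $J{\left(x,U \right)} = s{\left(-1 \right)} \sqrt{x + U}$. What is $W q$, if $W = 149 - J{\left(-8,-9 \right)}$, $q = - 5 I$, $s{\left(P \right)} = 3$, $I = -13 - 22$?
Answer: $26075 - 525 i \sqrt{17} \approx 26075.0 - 2164.6 i$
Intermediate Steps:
$I = -35$ ($I = -13 - 22 = -35$)
$J{\left(x,U \right)} = 3 \sqrt{U + x}$ ($J{\left(x,U \right)} = 3 \sqrt{x + U} = 3 \sqrt{U + x}$)
$q = 175$ ($q = \left(-5\right) \left(-35\right) = 175$)
$W = 149 - 3 i \sqrt{17}$ ($W = 149 - 3 \sqrt{-9 - 8} = 149 - 3 \sqrt{-17} = 149 - 3 i \sqrt{17} \approx 149.0 - 12.369 i$)
$W q = \left(149 - 3 i \sqrt{17}\right) 175 = 26075 - 525 i \sqrt{17}$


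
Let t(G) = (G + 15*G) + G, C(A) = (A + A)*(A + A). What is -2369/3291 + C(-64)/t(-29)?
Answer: -55087661/1622463 ≈ -33.953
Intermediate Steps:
C(A) = 4*A² (C(A) = (2*A)*(2*A) = 4*A²)
t(G) = 17*G (t(G) = 16*G + G = 17*G)
-2369/3291 + C(-64)/t(-29) = -2369/3291 + (4*(-64)²)/((17*(-29))) = -2369*1/3291 + (4*4096)/(-493) = -2369/3291 + 16384*(-1/493) = -2369/3291 - 16384/493 = -55087661/1622463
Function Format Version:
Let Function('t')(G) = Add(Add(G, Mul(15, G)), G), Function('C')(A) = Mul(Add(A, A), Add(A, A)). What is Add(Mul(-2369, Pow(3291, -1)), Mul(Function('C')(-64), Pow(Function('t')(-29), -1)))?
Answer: Rational(-55087661, 1622463) ≈ -33.953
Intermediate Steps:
Function('C')(A) = Mul(4, Pow(A, 2)) (Function('C')(A) = Mul(Mul(2, A), Mul(2, A)) = Mul(4, Pow(A, 2)))
Function('t')(G) = Mul(17, G) (Function('t')(G) = Add(Mul(16, G), G) = Mul(17, G))
Add(Mul(-2369, Pow(3291, -1)), Mul(Function('C')(-64), Pow(Function('t')(-29), -1))) = Add(Mul(-2369, Pow(3291, -1)), Mul(Mul(4, Pow(-64, 2)), Pow(Mul(17, -29), -1))) = Add(Mul(-2369, Rational(1, 3291)), Mul(Mul(4, 4096), Pow(-493, -1))) = Add(Rational(-2369, 3291), Mul(16384, Rational(-1, 493))) = Add(Rational(-2369, 3291), Rational(-16384, 493)) = Rational(-55087661, 1622463)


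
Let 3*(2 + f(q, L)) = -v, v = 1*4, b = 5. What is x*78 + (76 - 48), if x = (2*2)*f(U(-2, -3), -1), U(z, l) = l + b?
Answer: -1012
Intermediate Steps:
v = 4
U(z, l) = 5 + l (U(z, l) = l + 5 = 5 + l)
f(q, L) = -10/3 (f(q, L) = -2 + (-1*4)/3 = -2 + (1/3)*(-4) = -2 - 4/3 = -10/3)
x = -40/3 (x = (2*2)*(-10/3) = 4*(-10/3) = -40/3 ≈ -13.333)
x*78 + (76 - 48) = -40/3*78 + (76 - 48) = -1040 + 28 = -1012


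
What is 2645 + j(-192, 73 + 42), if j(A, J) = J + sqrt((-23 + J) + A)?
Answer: 2760 + 10*I ≈ 2760.0 + 10.0*I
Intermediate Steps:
j(A, J) = J + sqrt(-23 + A + J)
2645 + j(-192, 73 + 42) = 2645 + ((73 + 42) + sqrt(-23 - 192 + (73 + 42))) = 2645 + (115 + sqrt(-23 - 192 + 115)) = 2645 + (115 + sqrt(-100)) = 2645 + (115 + 10*I) = 2760 + 10*I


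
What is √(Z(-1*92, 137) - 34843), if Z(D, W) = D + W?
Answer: I*√34798 ≈ 186.54*I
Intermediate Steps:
√(Z(-1*92, 137) - 34843) = √((-1*92 + 137) - 34843) = √((-92 + 137) - 34843) = √(45 - 34843) = √(-34798) = I*√34798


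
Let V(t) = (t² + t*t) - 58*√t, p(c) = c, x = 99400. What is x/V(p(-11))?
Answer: 136675/543 + 360325*I*√11/5973 ≈ 251.7 + 200.08*I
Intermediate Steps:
V(t) = -58*√t + 2*t² (V(t) = (t² + t²) - 58*√t = 2*t² - 58*√t = -58*√t + 2*t²)
x/V(p(-11)) = 99400/(-58*I*√11 + 2*(-11)²) = 99400/(-58*I*√11 + 2*121) = 99400/(-58*I*√11 + 242) = 99400/(242 - 58*I*√11)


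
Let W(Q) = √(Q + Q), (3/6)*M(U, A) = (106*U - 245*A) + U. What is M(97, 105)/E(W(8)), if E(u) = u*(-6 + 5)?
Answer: 7673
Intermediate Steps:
M(U, A) = -490*A + 214*U (M(U, A) = 2*((106*U - 245*A) + U) = 2*((-245*A + 106*U) + U) = 2*(-245*A + 107*U) = -490*A + 214*U)
W(Q) = √2*√Q (W(Q) = √(2*Q) = √2*√Q)
E(u) = -u (E(u) = u*(-1) = -u)
M(97, 105)/E(W(8)) = (-490*105 + 214*97)/((-√2*√8)) = (-51450 + 20758)/((-√2*2*√2)) = -30692/((-1*4)) = -30692/(-4) = -30692*(-¼) = 7673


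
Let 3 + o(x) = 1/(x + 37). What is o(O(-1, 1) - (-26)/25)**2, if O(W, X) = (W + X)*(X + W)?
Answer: 7997584/904401 ≈ 8.8430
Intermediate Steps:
O(W, X) = (W + X)**2 (O(W, X) = (W + X)*(W + X) = (W + X)**2)
o(x) = -3 + 1/(37 + x) (o(x) = -3 + 1/(x + 37) = -3 + 1/(37 + x))
o(O(-1, 1) - (-26)/25)**2 = ((-110 - 3*((-1 + 1)**2 - (-26)/25))/(37 + ((-1 + 1)**2 - (-26)/25)))**2 = ((-110 - 3*(0**2 - (-26)/25))/(37 + (0**2 - (-26)/25)))**2 = ((-110 - 3*(0 - 1*(-26/25)))/(37 + (0 - 1*(-26/25))))**2 = ((-110 - 3*(0 + 26/25))/(37 + (0 + 26/25)))**2 = ((-110 - 3*26/25)/(37 + 26/25))**2 = ((-110 - 78/25)/(951/25))**2 = ((25/951)*(-2828/25))**2 = (-2828/951)**2 = 7997584/904401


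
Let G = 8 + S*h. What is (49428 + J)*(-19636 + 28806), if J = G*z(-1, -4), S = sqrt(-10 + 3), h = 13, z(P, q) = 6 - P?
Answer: 453768280 + 834470*I*sqrt(7) ≈ 4.5377e+8 + 2.2078e+6*I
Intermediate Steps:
S = I*sqrt(7) (S = sqrt(-7) = I*sqrt(7) ≈ 2.6458*I)
G = 8 + 13*I*sqrt(7) (G = 8 + (I*sqrt(7))*13 = 8 + 13*I*sqrt(7) ≈ 8.0 + 34.395*I)
J = 56 + 91*I*sqrt(7) (J = (8 + 13*I*sqrt(7))*(6 - 1*(-1)) = (8 + 13*I*sqrt(7))*(6 + 1) = (8 + 13*I*sqrt(7))*7 = 56 + 91*I*sqrt(7) ≈ 56.0 + 240.76*I)
(49428 + J)*(-19636 + 28806) = (49428 + (56 + 91*I*sqrt(7)))*(-19636 + 28806) = (49484 + 91*I*sqrt(7))*9170 = 453768280 + 834470*I*sqrt(7)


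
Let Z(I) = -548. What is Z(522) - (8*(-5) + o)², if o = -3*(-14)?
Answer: -552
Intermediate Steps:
o = 42
Z(522) - (8*(-5) + o)² = -548 - (8*(-5) + 42)² = -548 - (-40 + 42)² = -548 - 1*2² = -548 - 1*4 = -548 - 4 = -552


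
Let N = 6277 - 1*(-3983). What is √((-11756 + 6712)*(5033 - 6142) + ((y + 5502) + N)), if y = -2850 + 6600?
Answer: 2*√1403327 ≈ 2369.2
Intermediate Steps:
N = 10260 (N = 6277 + 3983 = 10260)
y = 3750
√((-11756 + 6712)*(5033 - 6142) + ((y + 5502) + N)) = √((-11756 + 6712)*(5033 - 6142) + ((3750 + 5502) + 10260)) = √(-5044*(-1109) + (9252 + 10260)) = √(5593796 + 19512) = √5613308 = 2*√1403327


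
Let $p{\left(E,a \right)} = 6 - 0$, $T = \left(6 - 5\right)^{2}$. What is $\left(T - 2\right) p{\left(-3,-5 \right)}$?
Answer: $-6$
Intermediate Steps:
$T = 1$ ($T = 1^{2} = 1$)
$p{\left(E,a \right)} = 6$ ($p{\left(E,a \right)} = 6 + 0 = 6$)
$\left(T - 2\right) p{\left(-3,-5 \right)} = \left(1 - 2\right) 6 = \left(-1\right) 6 = -6$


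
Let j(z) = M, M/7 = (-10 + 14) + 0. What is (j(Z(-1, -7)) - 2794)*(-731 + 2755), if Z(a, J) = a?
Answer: -5598384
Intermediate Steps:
M = 28 (M = 7*((-10 + 14) + 0) = 7*(4 + 0) = 7*4 = 28)
j(z) = 28
(j(Z(-1, -7)) - 2794)*(-731 + 2755) = (28 - 2794)*(-731 + 2755) = -2766*2024 = -5598384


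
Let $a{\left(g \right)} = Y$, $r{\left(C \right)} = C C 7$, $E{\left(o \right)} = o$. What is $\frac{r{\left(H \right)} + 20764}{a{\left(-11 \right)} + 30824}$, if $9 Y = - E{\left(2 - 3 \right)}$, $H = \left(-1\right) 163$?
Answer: $\frac{1860723}{277417} \approx 6.7073$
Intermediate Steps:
$H = -163$
$r{\left(C \right)} = 7 C^{2}$ ($r{\left(C \right)} = C^{2} \cdot 7 = 7 C^{2}$)
$Y = \frac{1}{9}$ ($Y = \frac{\left(-1\right) \left(2 - 3\right)}{9} = \frac{\left(-1\right) \left(-1\right)}{9} = \frac{1}{9} \cdot 1 = \frac{1}{9} \approx 0.11111$)
$a{\left(g \right)} = \frac{1}{9}$
$\frac{r{\left(H \right)} + 20764}{a{\left(-11 \right)} + 30824} = \frac{7 \left(-163\right)^{2} + 20764}{\frac{1}{9} + 30824} = \frac{7 \cdot 26569 + 20764}{\frac{277417}{9}} = \left(185983 + 20764\right) \frac{9}{277417} = 206747 \cdot \frac{9}{277417} = \frac{1860723}{277417}$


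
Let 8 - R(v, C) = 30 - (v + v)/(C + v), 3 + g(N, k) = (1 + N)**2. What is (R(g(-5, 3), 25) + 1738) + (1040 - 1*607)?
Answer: 40844/19 ≈ 2149.7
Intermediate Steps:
g(N, k) = -3 + (1 + N)**2
R(v, C) = -22 + 2*v/(C + v) (R(v, C) = 8 - (30 - (v + v)/(C + v)) = 8 - (30 - 2*v/(C + v)) = 8 + (-30 + 2*v/(C + v)) = -22 + 2*v/(C + v))
(R(g(-5, 3), 25) + 1738) + (1040 - 1*607) = (2*(-11*25 - 10*(-3 + (1 - 5)**2))/(25 + (-3 + (1 - 5)**2)) + 1738) + (1040 - 1*607) = (2*(-275 - 10*(-3 + (-4)**2))/(25 + (-3 + (-4)**2)) + 1738) + (1040 - 607) = (2*(-275 - 10*(-3 + 16))/(25 + (-3 + 16)) + 1738) + 433 = (2*(-275 - 10*13)/(25 + 13) + 1738) + 433 = (2*(-275 - 130)/38 + 1738) + 433 = (2*(1/38)*(-405) + 1738) + 433 = (-405/19 + 1738) + 433 = 32617/19 + 433 = 40844/19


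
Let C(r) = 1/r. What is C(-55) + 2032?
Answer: 111759/55 ≈ 2032.0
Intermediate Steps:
C(-55) + 2032 = 1/(-55) + 2032 = -1/55 + 2032 = 111759/55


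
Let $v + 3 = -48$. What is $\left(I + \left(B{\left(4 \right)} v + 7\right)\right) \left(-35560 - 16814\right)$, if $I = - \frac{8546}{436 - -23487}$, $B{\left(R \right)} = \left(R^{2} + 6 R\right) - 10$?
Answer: $\frac{1908680084850}{23923} \approx 7.9784 \cdot 10^{7}$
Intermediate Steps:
$v = -51$ ($v = -3 - 48 = -51$)
$B{\left(R \right)} = -10 + R^{2} + 6 R$
$I = - \frac{8546}{23923}$ ($I = - \frac{8546}{436 + 23487} = - \frac{8546}{23923} \approx -0.35723$)
$\left(I + \left(B{\left(4 \right)} v + 7\right)\right) \left(-35560 - 16814\right) = \left(- \frac{8546}{23923} + \left(\left(-10 + 4^{2} + 6 \cdot 4\right) \left(-51\right) + 7\right)\right) \left(-35560 - 16814\right) = \left(- \frac{8546}{23923} + \left(\left(-10 + 16 + 24\right) \left(-51\right) + 7\right)\right) \left(-52374\right) = \left(- \frac{8546}{23923} + \left(30 \left(-51\right) + 7\right)\right) \left(-52374\right) = \left(- \frac{8546}{23923} + \left(-1530 + 7\right)\right) \left(-52374\right) = \left(- \frac{8546}{23923} - 1523\right) \left(-52374\right) = \left(- \frac{36443275}{23923}\right) \left(-52374\right) = \frac{1908680084850}{23923}$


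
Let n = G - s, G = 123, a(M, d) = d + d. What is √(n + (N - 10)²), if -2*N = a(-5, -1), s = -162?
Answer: √366 ≈ 19.131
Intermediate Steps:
a(M, d) = 2*d
n = 285 (n = 123 - 1*(-162) = 123 + 162 = 285)
N = 1 (N = -(-1) = -½*(-2) = 1)
√(n + (N - 10)²) = √(285 + (1 - 10)²) = √(285 + (-9)²) = √(285 + 81) = √366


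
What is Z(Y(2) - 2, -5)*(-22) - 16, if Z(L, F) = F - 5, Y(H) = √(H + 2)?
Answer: 204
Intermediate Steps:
Y(H) = √(2 + H)
Z(L, F) = -5 + F
Z(Y(2) - 2, -5)*(-22) - 16 = (-5 - 5)*(-22) - 16 = -10*(-22) - 16 = 220 - 16 = 204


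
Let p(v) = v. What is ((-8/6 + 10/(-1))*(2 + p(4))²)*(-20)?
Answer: 8160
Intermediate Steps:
((-8/6 + 10/(-1))*(2 + p(4))²)*(-20) = ((-8/6 + 10/(-1))*(2 + 4)²)*(-20) = ((-8*⅙ + 10*(-1))*6²)*(-20) = ((-4/3 - 10)*36)*(-20) = -34/3*36*(-20) = -408*(-20) = 8160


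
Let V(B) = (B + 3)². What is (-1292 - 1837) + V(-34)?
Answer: -2168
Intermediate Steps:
V(B) = (3 + B)²
(-1292 - 1837) + V(-34) = (-1292 - 1837) + (3 - 34)² = -3129 + (-31)² = -3129 + 961 = -2168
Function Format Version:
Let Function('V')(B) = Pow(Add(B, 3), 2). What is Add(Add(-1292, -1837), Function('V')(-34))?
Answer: -2168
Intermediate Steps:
Function('V')(B) = Pow(Add(3, B), 2)
Add(Add(-1292, -1837), Function('V')(-34)) = Add(Add(-1292, -1837), Pow(Add(3, -34), 2)) = Add(-3129, Pow(-31, 2)) = Add(-3129, 961) = -2168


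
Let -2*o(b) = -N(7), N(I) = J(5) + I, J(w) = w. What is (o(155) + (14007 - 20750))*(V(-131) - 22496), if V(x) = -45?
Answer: 151858717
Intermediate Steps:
N(I) = 5 + I
o(b) = 6 (o(b) = -(-1)*(5 + 7)/2 = -(-1)*12/2 = -½*(-12) = 6)
(o(155) + (14007 - 20750))*(V(-131) - 22496) = (6 + (14007 - 20750))*(-45 - 22496) = (6 - 6743)*(-22541) = -6737*(-22541) = 151858717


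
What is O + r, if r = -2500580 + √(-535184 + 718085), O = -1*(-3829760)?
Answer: 1329180 + √182901 ≈ 1.3296e+6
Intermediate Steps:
O = 3829760
r = -2500580 + √182901 ≈ -2.5002e+6
O + r = 3829760 + (-2500580 + √182901) = 1329180 + √182901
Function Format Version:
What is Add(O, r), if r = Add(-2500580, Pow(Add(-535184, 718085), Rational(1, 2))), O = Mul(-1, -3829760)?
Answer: Add(1329180, Pow(182901, Rational(1, 2))) ≈ 1.3296e+6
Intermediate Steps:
O = 3829760
r = Add(-2500580, Pow(182901, Rational(1, 2))) ≈ -2.5002e+6
Add(O, r) = Add(3829760, Add(-2500580, Pow(182901, Rational(1, 2)))) = Add(1329180, Pow(182901, Rational(1, 2)))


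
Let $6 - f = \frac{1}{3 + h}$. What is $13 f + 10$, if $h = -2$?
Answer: $75$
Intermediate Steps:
$f = 5$ ($f = 6 - \frac{1}{3 - 2} = 6 - 1^{-1} = 6 - 1 = 5$)
$13 f + 10 = 13 \cdot 5 + 10 = 65 + 10 = 75$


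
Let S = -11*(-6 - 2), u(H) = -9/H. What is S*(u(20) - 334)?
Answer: -147158/5 ≈ -29432.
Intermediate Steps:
S = 88 (S = -11*(-8) = 88)
S*(u(20) - 334) = 88*(-9/20 - 334) = 88*(-6689/20) = -147158/5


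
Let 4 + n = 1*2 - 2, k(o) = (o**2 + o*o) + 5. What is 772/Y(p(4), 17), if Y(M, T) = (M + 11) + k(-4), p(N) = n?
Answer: 193/11 ≈ 17.545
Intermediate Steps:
k(o) = 5 + 2*o**2 (k(o) = (o**2 + o**2) + 5 = 2*o**2 + 5 = 5 + 2*o**2)
n = -4 (n = -4 + (1*2 - 2) = -4 + (2 - 2) = -4 + 0 = -4)
p(N) = -4
Y(M, T) = 48 + M (Y(M, T) = (M + 11) + (5 + 2*(-4)**2) = (11 + M) + (5 + 2*16) = (11 + M) + (5 + 32) = (11 + M) + 37 = 48 + M)
772/Y(p(4), 17) = 772/(48 - 4) = 772/44 = 772*(1/44) = 193/11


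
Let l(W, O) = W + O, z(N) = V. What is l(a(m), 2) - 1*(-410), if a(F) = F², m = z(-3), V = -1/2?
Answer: 1649/4 ≈ 412.25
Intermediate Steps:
V = -½ (V = -1*½ = -½ ≈ -0.50000)
z(N) = -½
m = -½ ≈ -0.50000
l(W, O) = O + W
l(a(m), 2) - 1*(-410) = (2 + (-½)²) - 1*(-410) = (2 + ¼) + 410 = 9/4 + 410 = 1649/4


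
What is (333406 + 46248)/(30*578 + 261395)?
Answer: 379654/278735 ≈ 1.3621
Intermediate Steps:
(333406 + 46248)/(30*578 + 261395) = 379654/(17340 + 261395) = 379654/278735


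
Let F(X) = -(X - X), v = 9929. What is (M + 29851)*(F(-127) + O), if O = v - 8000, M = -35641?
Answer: -11168910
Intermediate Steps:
F(X) = 0 (F(X) = -1*0 = 0)
O = 1929 (O = 9929 - 8000 = 1929)
(M + 29851)*(F(-127) + O) = (-35641 + 29851)*(0 + 1929) = -5790*1929 = -11168910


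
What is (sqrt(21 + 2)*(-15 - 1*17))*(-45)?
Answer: 1440*sqrt(23) ≈ 6906.0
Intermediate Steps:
(sqrt(21 + 2)*(-15 - 1*17))*(-45) = (sqrt(23)*(-15 - 17))*(-45) = (sqrt(23)*(-32))*(-45) = -32*sqrt(23)*(-45) = 1440*sqrt(23)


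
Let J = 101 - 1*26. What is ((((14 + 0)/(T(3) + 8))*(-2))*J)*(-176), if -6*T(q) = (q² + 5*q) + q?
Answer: 105600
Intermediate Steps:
T(q) = -q - q²/6 (T(q) = -((q² + 5*q) + q)/6 = -(q² + 6*q)/6 = -q - q²/6)
J = 75 (J = 101 - 26 = 75)
((((14 + 0)/(T(3) + 8))*(-2))*J)*(-176) = ((((14 + 0)/(-⅙*3*(6 + 3) + 8))*(-2))*75)*(-176) = (((14/(-⅙*3*9 + 8))*(-2))*75)*(-176) = (((14/(-9/2 + 8))*(-2))*75)*(-176) = (((14/(7/2))*(-2))*75)*(-176) = (((14*(2/7))*(-2))*75)*(-176) = ((4*(-2))*75)*(-176) = -8*75*(-176) = -600*(-176) = 105600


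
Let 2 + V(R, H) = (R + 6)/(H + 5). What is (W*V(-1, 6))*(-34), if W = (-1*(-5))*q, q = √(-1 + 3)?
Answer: 2890*√2/11 ≈ 371.55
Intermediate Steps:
q = √2 ≈ 1.4142
V(R, H) = -2 + (6 + R)/(5 + H) (V(R, H) = -2 + (R + 6)/(H + 5) = -2 + (6 + R)/(5 + H))
W = 5*√2 (W = (-1*(-5))*√2 = 5*√2 ≈ 7.0711)
(W*V(-1, 6))*(-34) = ((5*√2)*((-4 - 1 - 2*6)/(5 + 6)))*(-34) = ((5*√2)*((-4 - 1 - 12)/11))*(-34) = ((5*√2)*((1/11)*(-17)))*(-34) = ((5*√2)*(-17/11))*(-34) = -85*√2/11*(-34) = 2890*√2/11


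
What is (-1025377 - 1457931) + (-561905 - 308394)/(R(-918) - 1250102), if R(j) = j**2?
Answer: -1011644176125/407378 ≈ -2.4833e+6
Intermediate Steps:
(-1025377 - 1457931) + (-561905 - 308394)/(R(-918) - 1250102) = (-1025377 - 1457931) + (-561905 - 308394)/((-918)**2 - 1250102) = -2483308 - 870299/(842724 - 1250102) = -2483308 - 870299/(-407378) = -2483308 - 870299*(-1/407378) = -2483308 + 870299/407378 = -1011644176125/407378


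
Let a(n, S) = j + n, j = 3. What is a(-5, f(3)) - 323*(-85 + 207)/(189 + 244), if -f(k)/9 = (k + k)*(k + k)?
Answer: -40272/433 ≈ -93.007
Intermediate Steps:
f(k) = -36*k² (f(k) = -9*(k + k)*(k + k) = -9*2*k*2*k = -36*k²)
a(n, S) = 3 + n
a(-5, f(3)) - 323*(-85 + 207)/(189 + 244) = (3 - 5) - 323*(-85 + 207)/(189 + 244) = -2 - 39406/433 = -40272/433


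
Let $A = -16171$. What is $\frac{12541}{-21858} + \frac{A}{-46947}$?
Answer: $- \frac{78432203}{342055842} \approx -0.2293$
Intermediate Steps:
$\frac{12541}{-21858} + \frac{A}{-46947} = \frac{12541}{-21858} - \frac{16171}{-46947} = 12541 \left(- \frac{1}{21858}\right) - - \frac{16171}{46947} = - \frac{12541}{21858} + \frac{16171}{46947} = - \frac{78432203}{342055842}$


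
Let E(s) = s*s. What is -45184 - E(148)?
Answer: -67088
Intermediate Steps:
E(s) = s²
-45184 - E(148) = -45184 - 1*148² = -45184 - 1*21904 = -45184 - 21904 = -67088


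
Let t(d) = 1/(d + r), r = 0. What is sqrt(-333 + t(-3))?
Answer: 10*I*sqrt(30)/3 ≈ 18.257*I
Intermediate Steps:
t(d) = 1/d (t(d) = 1/(d + 0) = 1/d)
sqrt(-333 + t(-3)) = sqrt(-333 + 1/(-3)) = sqrt(-333 - 1/3) = sqrt(-1000/3) = 10*I*sqrt(30)/3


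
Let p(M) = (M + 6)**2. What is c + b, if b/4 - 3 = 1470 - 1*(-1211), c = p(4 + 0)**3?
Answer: 1010736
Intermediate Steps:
p(M) = (6 + M)**2
c = 1000000 (c = ((6 + (4 + 0))**2)**3 = ((6 + 4)**2)**3 = (10**2)**3 = 100**3 = 1000000)
b = 10736 (b = 12 + 4*(1470 - 1*(-1211)) = 12 + 4*(1470 + 1211) = 12 + 4*2681 = 12 + 10724 = 10736)
c + b = 1000000 + 10736 = 1010736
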